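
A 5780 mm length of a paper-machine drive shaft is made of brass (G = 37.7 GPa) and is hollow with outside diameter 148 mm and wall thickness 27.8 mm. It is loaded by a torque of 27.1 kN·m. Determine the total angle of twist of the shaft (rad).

0.104 rad

J = π(d_o⁴ − d_i⁴)/32 = π(0.148⁴ − 0.0924⁴)/32 = 3.995×10^-5 m⁴.
θ = T·L/(G·J) = 27100 × 5.78 / (37.7×10⁹ × 3.995×10^-5) = 0.1040 rad.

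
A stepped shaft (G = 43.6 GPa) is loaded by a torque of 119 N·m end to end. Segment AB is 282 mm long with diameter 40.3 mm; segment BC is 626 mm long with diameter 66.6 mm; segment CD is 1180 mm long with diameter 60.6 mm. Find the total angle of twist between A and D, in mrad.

J_AB = π(0.0403)⁴/32 = 2.59×10^-7 m⁴; J_BC = π(0.0666)⁴/32 = 1.93×10^-6 m⁴; J_CD = π(0.0606)⁴/32 = 1.32×10^-6 m⁴.
θ = (T/G)·Σ L_i/J_i = (119.0/43.6×10⁹)·(0.282/2.59×10^-7 + 0.626/1.93×10^-6 + 1.18/1.32×10^-6) = 6.289×10^-3 rad.

6.29 mrad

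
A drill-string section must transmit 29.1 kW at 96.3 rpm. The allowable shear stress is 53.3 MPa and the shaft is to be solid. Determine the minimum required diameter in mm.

65.1 mm

ω = 2π·96.3/60 = 10.08 rad/s, so T = P/ω = 29.1×10³ / 10.08 = 2886 N·m.
For a solid shaft τ_max = 16T/(πd³), so d = (16T/(π τ_allow))^(1/3) = (16·2886/(π·5.33×10^7))^(1/3) = 0.06509 m.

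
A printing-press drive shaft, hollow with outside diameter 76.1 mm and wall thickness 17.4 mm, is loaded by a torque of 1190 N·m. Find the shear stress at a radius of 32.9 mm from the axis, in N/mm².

13.0 N/mm²

J = π(d_o⁴ − d_i⁴)/32 = π(0.0761⁴ − 0.0413⁴)/32 = 3.007×10^-6 m⁴.
Shear stress varies linearly with radius: τ = T·r/J = 1190 × 0.0329 / 3.007×10^-6 = 1.302×10^7 Pa.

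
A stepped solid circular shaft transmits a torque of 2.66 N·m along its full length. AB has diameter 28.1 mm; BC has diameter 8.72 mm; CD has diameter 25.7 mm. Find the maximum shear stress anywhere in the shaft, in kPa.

Under the same torque, τ_max = 16T/(πd³) is largest where d is smallest — segment BC (d = 8.72 mm).
τ_max = 16·2.660/(π·(0.00872)³) = 2.043×10^7 Pa.

20400 kPa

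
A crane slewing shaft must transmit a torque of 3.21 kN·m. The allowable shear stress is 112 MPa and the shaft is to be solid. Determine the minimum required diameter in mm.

52.7 mm

For a solid shaft τ_max = 16T/(πd³), so d = (16T/(π τ_allow))^(1/3) = (16·3210/(π·1.12×10^8))^(1/3) = 0.05265 m.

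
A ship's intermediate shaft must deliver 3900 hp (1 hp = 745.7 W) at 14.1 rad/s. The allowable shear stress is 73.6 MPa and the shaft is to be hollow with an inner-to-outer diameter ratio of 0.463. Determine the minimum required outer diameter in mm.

246 mm

ω = 14.1 rad/s, so T = P/ω = 3900×745.7 / 14.10 = 206300 N·m.
For a hollow shaft with d_i/d_o = 0.463: τ_max = 16T/(π d_o³ (1−k⁴)), so d_o = [16T/(π τ_allow (1−k⁴))]^(1/3) = [16·206300/(π·7.36×10^7·0.9540)]^(1/3) = 0.2464 m.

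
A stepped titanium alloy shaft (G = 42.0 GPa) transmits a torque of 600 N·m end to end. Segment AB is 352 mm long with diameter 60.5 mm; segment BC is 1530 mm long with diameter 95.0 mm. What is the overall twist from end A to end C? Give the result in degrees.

0.376°

J_AB = π(0.0605)⁴/32 = 1.32×10^-6 m⁴; J_BC = π(0.0950)⁴/32 = 8.00×10^-6 m⁴.
θ = (T/G)·Σ L_i/J_i = (600.0/42.0×10⁹)·(0.352/1.32×10^-6 + 1.53/8.00×10^-6) = 6.557×10^-3 rad.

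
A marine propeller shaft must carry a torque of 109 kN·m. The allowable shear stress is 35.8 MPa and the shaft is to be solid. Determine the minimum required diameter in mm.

249 mm

For a solid shaft τ_max = 16T/(πd³), so d = (16T/(π τ_allow))^(1/3) = (16·109000/(π·3.58×10^7))^(1/3) = 0.2494 m.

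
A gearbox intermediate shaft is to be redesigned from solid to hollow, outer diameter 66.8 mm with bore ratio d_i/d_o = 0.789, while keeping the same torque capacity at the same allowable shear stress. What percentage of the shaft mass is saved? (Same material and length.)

Equal τ_max and T ⇒ the solid shaft needs d_s³ = d_o³(1−k⁴), so d_s = 66.8·(1−0.789⁴)^(1/3) = 56.73 mm.
Area ratio A_h/A_s = d_o²(1−k²)/d_s² = (1−k²)/(1−k⁴)^(2/3) = 0.5234.
Mass saving = 1 − 0.5234 = 47.7 %.

47.7 %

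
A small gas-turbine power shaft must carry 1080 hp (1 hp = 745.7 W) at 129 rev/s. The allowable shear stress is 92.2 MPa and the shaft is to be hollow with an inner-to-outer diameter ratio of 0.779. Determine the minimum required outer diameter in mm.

44.3 mm

ω = 2π·129 = 810.5 rad/s, so T = P/ω = 1080×745.7 / 810.5 = 993.6 N·m.
For a hollow shaft with d_i/d_o = 0.779: τ_max = 16T/(π d_o³ (1−k⁴)), so d_o = [16T/(π τ_allow (1−k⁴))]^(1/3) = [16·993.6/(π·9.22×10^7·0.6317)]^(1/3) = 0.04429 m.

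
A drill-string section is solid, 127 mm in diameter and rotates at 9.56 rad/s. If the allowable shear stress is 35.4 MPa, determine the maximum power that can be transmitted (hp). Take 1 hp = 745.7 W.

183 hp

J = πd⁴/32 = π(0.127)⁴/32 = 2.554×10^-5 m⁴.
T_max = τ_allow·J/r = 3.54×10^7 × 2.554×10^-5 / 0.0635 = 14240 N·m.
ω = 9.56 rad/s, so P_max = T_max·ω = 1.361×10^5 W.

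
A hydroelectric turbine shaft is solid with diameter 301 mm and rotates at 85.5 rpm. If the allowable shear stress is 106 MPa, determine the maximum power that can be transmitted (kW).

5080 kW

J = πd⁴/32 = π(0.301)⁴/32 = 8.059×10^-4 m⁴.
T_max = τ_allow·J/r = 1.06×10^8 × 8.059×10^-4 / 0.150 = 567600 N·m.
ω = 2π·85.5/60 = 8.954 rad/s, so P_max = T_max·ω = 5.082×10^6 W.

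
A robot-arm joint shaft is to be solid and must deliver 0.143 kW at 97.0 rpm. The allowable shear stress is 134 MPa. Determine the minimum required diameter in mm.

8.12 mm

ω = 2π·97.0/60 = 10.16 rad/s, so T = P/ω = 0.143×10³ / 10.16 = 14.08 N·m.
For a solid shaft τ_max = 16T/(πd³), so d = (16T/(π τ_allow))^(1/3) = (16·14.08/(π·1.34×10^8))^(1/3) = 0.008118 m.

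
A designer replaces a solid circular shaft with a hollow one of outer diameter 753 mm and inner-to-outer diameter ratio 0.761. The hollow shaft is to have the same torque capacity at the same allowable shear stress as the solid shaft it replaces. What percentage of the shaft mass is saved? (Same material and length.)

44.7 %

Equal τ_max and T ⇒ the solid shaft needs d_s³ = d_o³(1−k⁴), so d_s = 753·(1−0.761⁴)^(1/3) = 657.1 mm.
Area ratio A_h/A_s = d_o²(1−k²)/d_s² = (1−k²)/(1−k⁴)^(2/3) = 0.5526.
Mass saving = 1 − 0.5526 = 44.7 %.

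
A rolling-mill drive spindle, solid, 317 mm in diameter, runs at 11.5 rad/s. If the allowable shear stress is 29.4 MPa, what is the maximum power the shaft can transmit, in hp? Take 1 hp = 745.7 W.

2840 hp

J = πd⁴/32 = π(0.317)⁴/32 = 9.914×10^-4 m⁴.
T_max = τ_allow·J/r = 2.94×10^7 × 9.914×10^-4 / 0.159 = 183900 N·m.
ω = 11.5 rad/s, so P_max = T_max·ω = 2.115×10^6 W.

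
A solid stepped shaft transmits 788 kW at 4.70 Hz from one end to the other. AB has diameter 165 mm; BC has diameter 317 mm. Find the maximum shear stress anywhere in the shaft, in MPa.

30.3 MPa

ω = 2π·4.70 = 29.53 rad/s, so T = P/ω = 788×10³ / 29.53 = 26680 N·m.
Under the same torque, τ_max = 16T/(πd³) is largest where d is smallest — segment AB (d = 165 mm).
τ_max = 16·26680/(π·(0.165)³) = 3.025×10^7 Pa.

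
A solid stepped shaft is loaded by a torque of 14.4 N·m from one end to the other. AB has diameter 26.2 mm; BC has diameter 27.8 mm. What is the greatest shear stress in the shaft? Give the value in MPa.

Under the same torque, τ_max = 16T/(πd³) is largest where d is smallest — segment AB (d = 26.2 mm).
τ_max = 16·14.40/(π·(0.0262)³) = 4.078×10^6 Pa.

4.08 MPa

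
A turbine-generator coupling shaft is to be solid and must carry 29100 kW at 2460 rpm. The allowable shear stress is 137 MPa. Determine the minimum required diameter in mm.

161 mm

ω = 2π·2460/60 = 257.6 rad/s, so T = P/ω = 29100×10³ / 257.6 = 113000 N·m.
For a solid shaft τ_max = 16T/(πd³), so d = (16T/(π τ_allow))^(1/3) = (16·113000/(π·1.37×10^8))^(1/3) = 0.1613 m.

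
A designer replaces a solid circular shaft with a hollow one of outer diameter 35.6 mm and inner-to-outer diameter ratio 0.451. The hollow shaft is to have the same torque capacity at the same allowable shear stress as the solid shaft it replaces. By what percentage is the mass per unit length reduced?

18.1 %

Equal τ_max and T ⇒ the solid shaft needs d_s³ = d_o³(1−k⁴), so d_s = 35.6·(1−0.451⁴)^(1/3) = 35.10 mm.
Area ratio A_h/A_s = d_o²(1−k²)/d_s² = (1−k²)/(1−k⁴)^(2/3) = 0.8194.
Mass saving = 1 − 0.8194 = 18.1 %.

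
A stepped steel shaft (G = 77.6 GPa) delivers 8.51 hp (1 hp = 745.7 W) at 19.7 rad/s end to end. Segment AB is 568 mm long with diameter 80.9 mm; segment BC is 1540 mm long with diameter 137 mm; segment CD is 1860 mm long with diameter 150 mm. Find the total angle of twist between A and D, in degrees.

ω = 19.7 rad/s, so T = P/ω = 8.51×745.7 / 19.70 = 322.1 N·m.
J_AB = π(0.0809)⁴/32 = 4.21×10^-6 m⁴; J_BC = π(0.137)⁴/32 = 3.46×10^-5 m⁴; J_CD = π(0.150)⁴/32 = 4.97×10^-5 m⁴.
θ = (T/G)·Σ L_i/J_i = (322.1/77.6×10⁹)·(0.568/4.21×10^-6 + 1.54/3.46×10^-5 + 1.86/4.97×10^-5) = 9.009×10^-4 rad.

0.0516°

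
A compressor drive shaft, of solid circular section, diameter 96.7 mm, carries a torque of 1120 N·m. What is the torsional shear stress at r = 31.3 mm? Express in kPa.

4080 kPa

J = πd⁴/32 = π(0.0967)⁴/32 = 8.584×10^-6 m⁴.
Shear stress varies linearly with radius: τ = T·r/J = 1120 × 0.0313 / 8.584×10^-6 = 4.084×10^6 Pa.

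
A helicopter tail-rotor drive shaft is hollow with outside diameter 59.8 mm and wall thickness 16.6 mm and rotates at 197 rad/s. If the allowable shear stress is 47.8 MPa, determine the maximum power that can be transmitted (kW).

J = π(d_o⁴ − d_i⁴)/32 = π(0.0598⁴ − 0.0266⁴)/32 = 1.206×10^-6 m⁴.
T_max = τ_allow·J/r = 4.78×10^7 × 1.206×10^-6 / 0.0299 = 1928 N·m.
ω = 197 rad/s, so P_max = T_max·ω = 3.799×10^5 W.

380 kW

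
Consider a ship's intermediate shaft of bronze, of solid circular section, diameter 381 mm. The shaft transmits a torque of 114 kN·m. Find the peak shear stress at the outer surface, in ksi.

J = πd⁴/32 = π(0.381)⁴/32 = 2.069×10^-3 m⁴.
τ_max = T·r/J = 114000 × 0.191 / 2.069×10^-3 = 1.050×10^7 Pa.

1.52 ksi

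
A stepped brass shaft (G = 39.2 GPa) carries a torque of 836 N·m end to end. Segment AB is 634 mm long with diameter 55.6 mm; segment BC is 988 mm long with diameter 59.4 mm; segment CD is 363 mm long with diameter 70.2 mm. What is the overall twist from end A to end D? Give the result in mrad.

J_AB = π(0.0556)⁴/32 = 9.38×10^-7 m⁴; J_BC = π(0.0594)⁴/32 = 1.22×10^-6 m⁴; J_CD = π(0.0702)⁴/32 = 2.38×10^-6 m⁴.
θ = (T/G)·Σ L_i/J_i = (836.0/39.2×10⁹)·(0.634/9.38×10^-7 + 0.988/1.22×10^-6 + 0.363/2.38×10^-6) = 0.03490 rad.

34.9 mrad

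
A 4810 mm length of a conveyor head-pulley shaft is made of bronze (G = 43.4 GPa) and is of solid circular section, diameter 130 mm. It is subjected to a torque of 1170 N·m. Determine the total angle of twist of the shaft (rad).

J = πd⁴/32 = π(0.130)⁴/32 = 2.804×10^-5 m⁴.
θ = T·L/(G·J) = 1170 × 4.81 / (43.4×10⁹ × 2.804×10^-5) = 4.625×10^-3 rad.

0.00462 rad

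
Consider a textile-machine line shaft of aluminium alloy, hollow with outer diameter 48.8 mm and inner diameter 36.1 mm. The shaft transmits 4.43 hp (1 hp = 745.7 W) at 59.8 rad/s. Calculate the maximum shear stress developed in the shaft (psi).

501 psi

ω = 59.8 rad/s, so T = P/ω = 4.43×745.7 / 59.80 = 55.24 N·m.
J = π(d_o⁴ − d_i⁴)/32 = π(0.0488⁴ − 0.0361⁴)/32 = 3.900×10^-7 m⁴.
τ_max = T·r/J = 55.24 × 0.0244 / 3.900×10^-7 = 3.456×10^6 Pa.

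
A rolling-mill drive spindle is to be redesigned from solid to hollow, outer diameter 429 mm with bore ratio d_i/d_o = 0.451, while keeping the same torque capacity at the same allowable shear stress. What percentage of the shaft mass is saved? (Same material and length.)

18.1 %

Equal τ_max and T ⇒ the solid shaft needs d_s³ = d_o³(1−k⁴), so d_s = 429·(1−0.451⁴)^(1/3) = 423.0 mm.
Area ratio A_h/A_s = d_o²(1−k²)/d_s² = (1−k²)/(1−k⁴)^(2/3) = 0.8194.
Mass saving = 1 − 0.8194 = 18.1 %.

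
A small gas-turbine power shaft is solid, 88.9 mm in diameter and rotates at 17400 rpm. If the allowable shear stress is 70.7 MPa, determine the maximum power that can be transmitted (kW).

J = πd⁴/32 = π(0.0889)⁴/32 = 6.132×10^-6 m⁴.
T_max = τ_allow·J/r = 7.07×10^7 × 6.132×10^-6 / 0.0445 = 9753 N·m.
ω = 2π·17400/60 = 1822 rad/s, so P_max = T_max·ω = 1.777×10^7 W.

17800 kW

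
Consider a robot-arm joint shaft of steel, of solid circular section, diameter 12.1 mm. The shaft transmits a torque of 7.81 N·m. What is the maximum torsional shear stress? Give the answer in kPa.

22500 kPa

J = πd⁴/32 = π(0.0121)⁴/32 = 2.104×10^-9 m⁴.
τ_max = T·r/J = 7.810 × 0.00605 / 2.104×10^-9 = 2.245×10^7 Pa.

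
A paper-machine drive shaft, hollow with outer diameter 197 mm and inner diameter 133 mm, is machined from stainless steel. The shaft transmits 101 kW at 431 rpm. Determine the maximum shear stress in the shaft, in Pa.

1.88e6 Pa

ω = 2π·431/60 = 45.13 rad/s, so T = P/ω = 101×10³ / 45.13 = 2238 N·m.
J = π(d_o⁴ − d_i⁴)/32 = π(0.197⁴ − 0.133⁴)/32 = 1.171×10^-4 m⁴.
τ_max = T·r/J = 2238 × 0.0985 / 1.171×10^-4 = 1.882×10^6 Pa.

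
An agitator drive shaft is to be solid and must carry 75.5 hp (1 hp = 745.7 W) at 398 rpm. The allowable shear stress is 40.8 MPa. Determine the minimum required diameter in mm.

ω = 2π·398/60 = 41.68 rad/s, so T = P/ω = 75.5×745.7 / 41.68 = 1351 N·m.
For a solid shaft τ_max = 16T/(πd³), so d = (16T/(π τ_allow))^(1/3) = (16·1351/(π·4.08×10^7))^(1/3) = 0.05525 m.

55.2 mm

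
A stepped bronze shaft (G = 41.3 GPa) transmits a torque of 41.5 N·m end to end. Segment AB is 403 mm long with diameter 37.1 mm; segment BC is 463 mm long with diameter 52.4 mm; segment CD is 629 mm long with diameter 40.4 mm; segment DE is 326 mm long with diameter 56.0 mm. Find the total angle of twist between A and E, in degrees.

0.319°

J_AB = π(0.0371)⁴/32 = 1.86×10^-7 m⁴; J_BC = π(0.0524)⁴/32 = 7.40×10^-7 m⁴; J_CD = π(0.0404)⁴/32 = 2.62×10^-7 m⁴; J_DE = π(0.0560)⁴/32 = 9.65×10^-7 m⁴.
θ = (T/G)·Σ L_i/J_i = (41.50/41.3×10⁹)·(0.403/1.86×10^-7 + 0.463/7.40×10^-7 + 0.629/2.62×10^-7 + 0.326/9.65×10^-7) = 5.562×10^-3 rad.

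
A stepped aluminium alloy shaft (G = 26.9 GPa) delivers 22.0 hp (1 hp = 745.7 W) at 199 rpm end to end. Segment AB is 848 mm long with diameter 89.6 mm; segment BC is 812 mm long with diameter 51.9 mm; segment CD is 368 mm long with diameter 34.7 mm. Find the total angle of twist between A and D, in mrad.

ω = 2π·199/60 = 20.84 rad/s, so T = P/ω = 22.0×745.7 / 20.84 = 787.2 N·m.
J_AB = π(0.0896)⁴/32 = 6.33×10^-6 m⁴; J_BC = π(0.0519)⁴/32 = 7.12×10^-7 m⁴; J_CD = π(0.0347)⁴/32 = 1.42×10^-7 m⁴.
θ = (T/G)·Σ L_i/J_i = (787.2/26.9×10⁹)·(0.848/6.33×10^-6 + 0.812/7.12×10^-7 + 0.368/1.42×10^-7) = 0.1129 rad.

113 mrad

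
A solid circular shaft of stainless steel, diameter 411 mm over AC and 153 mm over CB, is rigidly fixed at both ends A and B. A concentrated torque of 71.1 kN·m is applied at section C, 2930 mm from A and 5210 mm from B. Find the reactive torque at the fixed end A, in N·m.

Compatibility: T_A·a/J_AC = T_B·b/J_CB with T_A + T_B = T₀.
J_AC = 2.80×10^-3 m⁴, J_CB = 5.38×10^-5 m⁴, so T_A = T₀·(J_AC/a)/((J_AC/a)+(J_CB/b)) = 70340 N·m, T_B = 759.7 N·m.

70300 N·m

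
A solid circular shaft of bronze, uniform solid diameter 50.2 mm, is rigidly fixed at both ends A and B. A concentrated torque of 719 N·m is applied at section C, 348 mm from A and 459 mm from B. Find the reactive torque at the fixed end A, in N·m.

With uniform GJ and both ends fixed, compatibility θ_AC = θ_CB gives T_A·a = T_B·b, together with T_A + T_B = T₀.
T_A = T₀·b/(a+b) = 719.0·459/807.0 = 408.9 N·m; T_B = 310.1 N·m.

409 N·m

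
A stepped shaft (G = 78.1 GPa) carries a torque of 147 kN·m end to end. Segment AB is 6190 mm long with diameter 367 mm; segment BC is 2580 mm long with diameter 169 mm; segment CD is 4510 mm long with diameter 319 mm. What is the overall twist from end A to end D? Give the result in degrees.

4.33°

J_AB = π(0.367)⁴/32 = 1.78×10^-3 m⁴; J_BC = π(0.169)⁴/32 = 8.01×10^-5 m⁴; J_CD = π(0.319)⁴/32 = 1.02×10^-3 m⁴.
θ = (T/G)·Σ L_i/J_i = (147000/78.1×10⁹)·(6.19/1.78×10^-3 + 2.58/8.01×10^-5 + 4.51/1.02×10^-3) = 0.07553 rad.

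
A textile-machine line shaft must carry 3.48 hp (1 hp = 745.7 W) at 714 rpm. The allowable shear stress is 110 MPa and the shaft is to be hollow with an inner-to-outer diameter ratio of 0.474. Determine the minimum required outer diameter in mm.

11.9 mm

ω = 2π·714/60 = 74.77 rad/s, so T = P/ω = 3.48×745.7 / 74.77 = 34.71 N·m.
For a hollow shaft with d_i/d_o = 0.474: τ_max = 16T/(π d_o³ (1−k⁴)), so d_o = [16T/(π τ_allow (1−k⁴))]^(1/3) = [16·34.71/(π·1.10×10^8·0.9495)]^(1/3) = 0.01192 m.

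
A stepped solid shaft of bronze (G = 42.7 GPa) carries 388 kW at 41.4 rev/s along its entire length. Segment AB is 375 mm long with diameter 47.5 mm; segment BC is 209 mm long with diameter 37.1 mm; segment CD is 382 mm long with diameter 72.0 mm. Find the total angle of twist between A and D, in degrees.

ω = 2π·41.4 = 260.1 rad/s, so T = P/ω = 388×10³ / 260.1 = 1492 N·m.
J_AB = π(0.0475)⁴/32 = 5.00×10^-7 m⁴; J_BC = π(0.0371)⁴/32 = 1.86×10^-7 m⁴; J_CD = π(0.0720)⁴/32 = 2.64×10^-6 m⁴.
θ = (T/G)·Σ L_i/J_i = (1492/42.7×10⁹)·(0.375/5.00×10^-7 + 0.209/1.86×10^-7 + 0.382/2.64×10^-6) = 0.07052 rad.

4.04°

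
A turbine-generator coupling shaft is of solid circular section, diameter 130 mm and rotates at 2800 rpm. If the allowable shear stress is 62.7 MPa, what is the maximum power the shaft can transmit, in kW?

7930 kW

J = πd⁴/32 = π(0.130)⁴/32 = 2.804×10^-5 m⁴.
T_max = τ_allow·J/r = 6.27×10^7 × 2.804×10^-5 / 0.0650 = 27050 N·m.
ω = 2π·2800/60 = 293.2 rad/s, so P_max = T_max·ω = 7.931×10^6 W.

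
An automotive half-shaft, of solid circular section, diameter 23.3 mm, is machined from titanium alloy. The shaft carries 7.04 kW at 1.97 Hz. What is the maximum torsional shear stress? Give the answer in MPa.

ω = 2π·1.97 = 12.38 rad/s, so T = P/ω = 7.04×10³ / 12.38 = 568.8 N·m.
J = πd⁴/32 = π(0.0233)⁴/32 = 2.894×10^-8 m⁴.
τ_max = T·r/J = 568.8 × 0.0117 / 2.894×10^-8 = 2.290×10^8 Pa.

229 MPa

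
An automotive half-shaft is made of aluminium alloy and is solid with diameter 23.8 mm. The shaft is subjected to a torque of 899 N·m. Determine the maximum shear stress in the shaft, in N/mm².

340 N/mm²

J = πd⁴/32 = π(0.0238)⁴/32 = 3.150×10^-8 m⁴.
τ_max = T·r/J = 899.0 × 0.0119 / 3.150×10^-8 = 3.396×10^8 Pa.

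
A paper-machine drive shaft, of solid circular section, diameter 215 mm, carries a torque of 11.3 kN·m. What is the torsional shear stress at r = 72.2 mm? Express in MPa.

J = πd⁴/32 = π(0.215)⁴/32 = 2.098×10^-4 m⁴.
Shear stress varies linearly with radius: τ = T·r/J = 11300 × 0.0722 / 2.098×10^-4 = 3.889×10^6 Pa.

3.89 MPa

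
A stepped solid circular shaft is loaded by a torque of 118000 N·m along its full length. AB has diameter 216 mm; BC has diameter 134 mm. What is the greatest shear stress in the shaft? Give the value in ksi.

Under the same torque, τ_max = 16T/(πd³) is largest where d is smallest — segment BC (d = 134 mm).
τ_max = 16·118000/(π·(0.134)³) = 2.498×10^8 Pa.

36.2 ksi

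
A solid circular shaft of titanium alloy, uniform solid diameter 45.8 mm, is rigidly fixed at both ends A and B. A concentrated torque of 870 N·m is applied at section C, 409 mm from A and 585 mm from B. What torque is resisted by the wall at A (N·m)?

512 N·m

With uniform GJ and both ends fixed, compatibility θ_AC = θ_CB gives T_A·a = T_B·b, together with T_A + T_B = T₀.
T_A = T₀·b/(a+b) = 870.0·585/994.0 = 512.0 N·m; T_B = 358.0 N·m.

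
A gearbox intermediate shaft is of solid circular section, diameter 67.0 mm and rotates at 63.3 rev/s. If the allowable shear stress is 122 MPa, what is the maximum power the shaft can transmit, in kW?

2870 kW

J = πd⁴/32 = π(0.0670)⁴/32 = 1.978×10^-6 m⁴.
T_max = τ_allow·J/r = 1.22×10^8 × 1.978×10^-6 / 0.0335 = 7205 N·m.
ω = 2π·63.3 = 397.7 rad/s, so P_max = T_max·ω = 2.865×10^6 W.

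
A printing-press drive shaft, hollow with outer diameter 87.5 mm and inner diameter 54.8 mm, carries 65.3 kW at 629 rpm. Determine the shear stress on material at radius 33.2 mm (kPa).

6760 kPa

ω = 2π·629/60 = 65.87 rad/s, so T = P/ω = 65.3×10³ / 65.87 = 991.4 N·m.
J = π(d_o⁴ − d_i⁴)/32 = π(0.0875⁴ − 0.0548⁴)/32 = 4.869×10^-6 m⁴.
Shear stress varies linearly with radius: τ = T·r/J = 991.4 × 0.0332 / 4.869×10^-6 = 6.759×10^6 Pa.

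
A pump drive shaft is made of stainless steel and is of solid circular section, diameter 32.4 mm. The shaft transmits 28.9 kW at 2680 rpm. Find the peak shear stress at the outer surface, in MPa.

ω = 2π·2680/60 = 280.6 rad/s, so T = P/ω = 28.9×10³ / 280.6 = 103.0 N·m.
J = πd⁴/32 = π(0.0324)⁴/32 = 1.082×10^-7 m⁴.
τ_max = T·r/J = 103.0 × 0.0162 / 1.082×10^-7 = 1.542×10^7 Pa.

15.4 MPa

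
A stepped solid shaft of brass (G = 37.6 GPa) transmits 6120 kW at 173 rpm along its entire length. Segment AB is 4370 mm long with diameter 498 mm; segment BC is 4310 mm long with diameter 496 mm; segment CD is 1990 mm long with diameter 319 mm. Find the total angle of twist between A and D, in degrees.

ω = 2π·173/60 = 18.12 rad/s, so T = P/ω = 6120×10³ / 18.12 = 337800 N·m.
J_AB = π(0.498)⁴/32 = 6.04×10^-3 m⁴; J_BC = π(0.496)⁴/32 = 5.94×10^-3 m⁴; J_CD = π(0.319)⁴/32 = 1.02×10^-3 m⁴.
θ = (T/G)·Σ L_i/J_i = (337800/37.6×10⁹)·(4.37/6.04×10^-3 + 4.31/5.94×10^-3 + 1.99/1.02×10^-3) = 0.03061 rad.

1.75°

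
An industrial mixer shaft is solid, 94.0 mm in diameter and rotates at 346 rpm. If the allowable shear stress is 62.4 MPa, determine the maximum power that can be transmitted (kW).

369 kW

J = πd⁴/32 = π(0.0940)⁴/32 = 7.665×10^-6 m⁴.
T_max = τ_allow·J/r = 6.24×10^7 × 7.665×10^-6 / 0.0470 = 10180 N·m.
ω = 2π·346/60 = 36.23 rad/s, so P_max = T_max·ω = 3.687×10^5 W.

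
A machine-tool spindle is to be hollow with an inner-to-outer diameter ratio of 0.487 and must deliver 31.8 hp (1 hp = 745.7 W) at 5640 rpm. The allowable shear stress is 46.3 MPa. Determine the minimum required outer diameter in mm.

16.7 mm

ω = 2π·5640/60 = 590.6 rad/s, so T = P/ω = 31.8×745.7 / 590.6 = 40.15 N·m.
For a hollow shaft with d_i/d_o = 0.487: τ_max = 16T/(π d_o³ (1−k⁴)), so d_o = [16T/(π τ_allow (1−k⁴))]^(1/3) = [16·40.15/(π·4.63×10^7·0.9438)]^(1/3) = 0.01673 m.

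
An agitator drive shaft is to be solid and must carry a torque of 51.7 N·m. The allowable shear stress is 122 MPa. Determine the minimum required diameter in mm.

12.9 mm

For a solid shaft τ_max = 16T/(πd³), so d = (16T/(π τ_allow))^(1/3) = (16·51.70/(π·1.22×10^8))^(1/3) = 0.01292 m.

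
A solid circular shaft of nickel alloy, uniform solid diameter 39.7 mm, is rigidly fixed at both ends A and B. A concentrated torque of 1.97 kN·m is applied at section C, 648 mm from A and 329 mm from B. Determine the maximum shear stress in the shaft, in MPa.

106 MPa

With uniform GJ and both ends fixed, compatibility θ_AC = θ_CB gives T_A·a = T_B·b, together with T_A + T_B = T₀.
T_A = T₀·b/(a+b) = 1970·329/977.0 = 663.4 N·m; T_B = 1307 N·m.
τ in each portion: τ_AC = 5.40×10^7 Pa, τ_CB = 1.06×10^8 Pa; maximum is in CB.
τ_max = T_CB·r/J = 1307·0.0199/2.44×10^-7 = 1.064×10^8 Pa.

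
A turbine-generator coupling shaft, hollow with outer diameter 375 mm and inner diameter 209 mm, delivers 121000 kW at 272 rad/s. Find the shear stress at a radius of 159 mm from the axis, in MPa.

40.3 MPa

ω = 272 rad/s, so T = P/ω = 121000×10³ / 272.0 = 444900 N·m.
J = π(d_o⁴ − d_i⁴)/32 = π(0.375⁴ − 0.209⁴)/32 = 1.754×10^-3 m⁴.
Shear stress varies linearly with radius: τ = T·r/J = 444900 × 0.159 / 1.754×10^-3 = 4.032×10^7 Pa.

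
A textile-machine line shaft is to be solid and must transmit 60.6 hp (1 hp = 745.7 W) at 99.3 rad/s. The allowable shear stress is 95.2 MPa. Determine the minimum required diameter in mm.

29.0 mm

ω = 99.3 rad/s, so T = P/ω = 60.6×745.7 / 99.30 = 455.1 N·m.
For a solid shaft τ_max = 16T/(πd³), so d = (16T/(π τ_allow))^(1/3) = (16·455.1/(π·9.52×10^7))^(1/3) = 0.02898 m.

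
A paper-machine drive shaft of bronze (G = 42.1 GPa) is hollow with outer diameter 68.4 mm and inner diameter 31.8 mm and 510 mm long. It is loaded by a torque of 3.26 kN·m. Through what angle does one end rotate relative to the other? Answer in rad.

0.0193 rad

J = π(d_o⁴ − d_i⁴)/32 = π(0.0684⁴ − 0.0318⁴)/32 = 2.049×10^-6 m⁴.
θ = T·L/(G·J) = 3260 × 0.510 / (42.1×10⁹ × 2.049×10^-6) = 0.01928 rad.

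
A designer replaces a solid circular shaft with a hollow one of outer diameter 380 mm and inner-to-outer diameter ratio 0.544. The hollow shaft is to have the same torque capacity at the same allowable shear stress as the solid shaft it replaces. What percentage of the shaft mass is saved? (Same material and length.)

25.2 %

Equal τ_max and T ⇒ the solid shaft needs d_s³ = d_o³(1−k⁴), so d_s = 380·(1−0.544⁴)^(1/3) = 368.6 mm.
Area ratio A_h/A_s = d_o²(1−k²)/d_s² = (1−k²)/(1−k⁴)^(2/3) = 0.7484.
Mass saving = 1 − 0.7484 = 25.2 %.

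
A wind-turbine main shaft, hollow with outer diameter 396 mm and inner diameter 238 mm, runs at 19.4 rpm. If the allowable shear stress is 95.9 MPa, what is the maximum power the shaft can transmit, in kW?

2070 kW

J = π(d_o⁴ − d_i⁴)/32 = π(0.396⁴ − 0.238⁴)/32 = 2.099×10^-3 m⁴.
T_max = τ_allow·J/r = 9.59×10^7 × 2.099×10^-3 / 0.198 = 1.017e6 N·m.
ω = 2π·19.4/60 = 2.032 rad/s, so P_max = T_max·ω = 2.066×10^6 W.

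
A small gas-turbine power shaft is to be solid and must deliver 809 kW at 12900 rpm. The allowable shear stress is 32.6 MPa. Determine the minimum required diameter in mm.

ω = 2π·12900/60 = 1351 rad/s, so T = P/ω = 809×10³ / 1351 = 598.9 N·m.
For a solid shaft τ_max = 16T/(πd³), so d = (16T/(π τ_allow))^(1/3) = (16·598.9/(π·3.26×10^7))^(1/3) = 0.04540 m.

45.4 mm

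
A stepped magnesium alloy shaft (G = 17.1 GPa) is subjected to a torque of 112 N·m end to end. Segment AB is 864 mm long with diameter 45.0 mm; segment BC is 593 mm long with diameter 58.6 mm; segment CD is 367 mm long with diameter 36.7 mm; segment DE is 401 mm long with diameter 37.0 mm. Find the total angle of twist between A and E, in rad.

J_AB = π(0.0450)⁴/32 = 4.03×10^-7 m⁴; J_BC = π(0.0586)⁴/32 = 1.16×10^-6 m⁴; J_CD = π(0.0367)⁴/32 = 1.78×10^-7 m⁴; J_DE = π(0.0370)⁴/32 = 1.84×10^-7 m⁴.
θ = (T/G)·Σ L_i/J_i = (112.0/17.1×10⁹)·(0.864/4.03×10^-7 + 0.593/1.16×10^-6 + 0.367/1.78×10^-7 + 0.401/1.84×10^-7) = 0.04518 rad.

0.0452 rad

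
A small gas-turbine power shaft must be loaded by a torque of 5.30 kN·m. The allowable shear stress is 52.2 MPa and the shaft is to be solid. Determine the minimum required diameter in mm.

80.3 mm

For a solid shaft τ_max = 16T/(πd³), so d = (16T/(π τ_allow))^(1/3) = (16·5300/(π·5.22×10^7))^(1/3) = 0.08026 m.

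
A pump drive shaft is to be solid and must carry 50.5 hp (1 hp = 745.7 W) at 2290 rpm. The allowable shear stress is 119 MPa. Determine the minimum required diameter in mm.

ω = 2π·2290/60 = 239.8 rad/s, so T = P/ω = 50.5×745.7 / 239.8 = 157.0 N·m.
For a solid shaft τ_max = 16T/(πd³), so d = (16T/(π τ_allow))^(1/3) = (16·157.0/(π·1.19×10^8))^(1/3) = 0.01887 m.

18.9 mm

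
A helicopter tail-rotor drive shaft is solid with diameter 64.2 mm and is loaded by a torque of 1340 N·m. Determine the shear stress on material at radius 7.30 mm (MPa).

5.87 MPa

J = πd⁴/32 = π(0.0642)⁴/32 = 1.668×10^-6 m⁴.
Shear stress varies linearly with radius: τ = T·r/J = 1340 × 0.00730 / 1.668×10^-6 = 5.865×10^6 Pa.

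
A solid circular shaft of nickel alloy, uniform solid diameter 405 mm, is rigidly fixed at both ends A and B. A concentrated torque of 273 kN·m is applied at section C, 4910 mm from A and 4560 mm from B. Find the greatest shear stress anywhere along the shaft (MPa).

With uniform GJ and both ends fixed, compatibility θ_AC = θ_CB gives T_A·a = T_B·b, together with T_A + T_B = T₀.
T_A = T₀·b/(a+b) = 273000·4560/9470 = 131500 N·m; T_B = 141500 N·m.
τ in each portion: τ_AC = 1.01×10^7 Pa, τ_CB = 1.09×10^7 Pa; maximum is in CB.
τ_max = T_CB·r/J = 141500·0.203/2.64×10^-3 = 1.085×10^7 Pa.

10.9 MPa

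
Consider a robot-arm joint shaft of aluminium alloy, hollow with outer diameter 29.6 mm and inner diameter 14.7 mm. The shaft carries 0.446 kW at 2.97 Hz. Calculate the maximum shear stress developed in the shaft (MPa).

5.00 MPa

ω = 2π·2.97 = 18.66 rad/s, so T = P/ω = 0.446×10³ / 18.66 = 23.90 N·m.
J = π(d_o⁴ − d_i⁴)/32 = π(0.0296⁴ − 0.0147⁴)/32 = 7.078×10^-8 m⁴.
τ_max = T·r/J = 23.90 × 0.0148 / 7.078×10^-8 = 4.997×10^6 Pa.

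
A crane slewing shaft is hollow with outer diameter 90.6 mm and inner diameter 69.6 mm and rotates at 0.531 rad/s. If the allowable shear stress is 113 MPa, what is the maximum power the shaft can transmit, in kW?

J = π(d_o⁴ − d_i⁴)/32 = π(0.0906⁴ − 0.0696⁴)/32 = 4.311×10^-6 m⁴.
T_max = τ_allow·J/r = 1.13×10^8 × 4.311×10^-6 / 0.0453 = 10750 N·m.
ω = 0.531 rad/s, so P_max = T_max·ω = 5710 W.

5.71 kW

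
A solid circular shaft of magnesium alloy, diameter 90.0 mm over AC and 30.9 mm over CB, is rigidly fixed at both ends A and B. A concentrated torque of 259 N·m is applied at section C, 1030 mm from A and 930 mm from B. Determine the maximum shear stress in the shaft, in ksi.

Compatibility: T_A·a/J_AC = T_B·b/J_CB with T_A + T_B = T₀.
J_AC = 6.44×10^-6 m⁴, J_CB = 8.95×10^-8 m⁴, so T_A = T₀·(J_AC/a)/((J_AC/a)+(J_CB/b)) = 255.1 N·m, T_B = 3.925 N·m.
τ in each portion: τ_AC = 1.78×10^6 Pa, τ_CB = 6.78×10^5 Pa; maximum is in AC.
τ_max = T_AC·r/J = 255.1·0.0450/6.44×10^-6 = 1.782×10^6 Pa.

0.258 ksi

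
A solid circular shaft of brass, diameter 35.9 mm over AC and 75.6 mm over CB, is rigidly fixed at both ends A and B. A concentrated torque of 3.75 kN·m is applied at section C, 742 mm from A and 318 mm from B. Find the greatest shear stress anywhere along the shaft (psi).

Compatibility: T_A·a/J_AC = T_B·b/J_CB with T_A + T_B = T₀.
J_AC = 1.63×10^-7 m⁴, J_CB = 3.21×10^-6 m⁴, so T_A = T₀·(J_AC/a)/((J_AC/a)+(J_CB/b)) = 79.98 N·m, T_B = 3670 N·m.
τ in each portion: τ_AC = 8.80×10^6 Pa, τ_CB = 4.33×10^7 Pa; maximum is in CB.
τ_max = T_CB·r/J = 3670·0.0378/3.21×10^-6 = 4.326×10^7 Pa.

6270 psi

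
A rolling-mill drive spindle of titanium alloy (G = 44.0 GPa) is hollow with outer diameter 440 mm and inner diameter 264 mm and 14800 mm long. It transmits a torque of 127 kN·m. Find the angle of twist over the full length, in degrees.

J = π(d_o⁴ − d_i⁴)/32 = π(0.440⁴ − 0.264⁴)/32 = 3.203×10^-3 m⁴.
θ = T·L/(G·J) = 127000 × 14.8 / (44.0×10⁹ × 3.203×10^-3) = 0.01334 rad.

0.764°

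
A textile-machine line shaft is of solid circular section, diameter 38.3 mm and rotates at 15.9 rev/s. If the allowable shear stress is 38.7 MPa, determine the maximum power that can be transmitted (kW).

42.6 kW

J = πd⁴/32 = π(0.0383)⁴/32 = 2.112×10^-7 m⁴.
T_max = τ_allow·J/r = 3.87×10^7 × 2.112×10^-7 / 0.0191 = 426.9 N·m.
ω = 2π·15.9 = 99.90 rad/s, so P_max = T_max·ω = 4.265×10^4 W.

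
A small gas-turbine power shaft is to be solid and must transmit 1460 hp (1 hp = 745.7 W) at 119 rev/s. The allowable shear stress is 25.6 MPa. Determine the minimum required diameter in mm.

ω = 2π·119 = 747.7 rad/s, so T = P/ω = 1460×745.7 / 747.7 = 1456 N·m.
For a solid shaft τ_max = 16T/(πd³), so d = (16T/(π τ_allow))^(1/3) = (16·1456/(π·2.56×10^7))^(1/3) = 0.06617 m.

66.2 mm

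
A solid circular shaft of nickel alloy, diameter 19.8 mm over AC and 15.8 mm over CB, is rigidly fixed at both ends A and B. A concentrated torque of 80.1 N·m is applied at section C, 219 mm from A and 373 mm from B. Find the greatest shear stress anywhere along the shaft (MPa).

42.4 MPa

Compatibility: T_A·a/J_AC = T_B·b/J_CB with T_A + T_B = T₀.
J_AC = 1.51×10^-8 m⁴, J_CB = 6.12×10^-9 m⁴, so T_A = T₀·(J_AC/a)/((J_AC/a)+(J_CB/b)) = 64.70 N·m, T_B = 15.40 N·m.
τ in each portion: τ_AC = 4.24×10^7 Pa, τ_CB = 1.99×10^7 Pa; maximum is in AC.
τ_max = T_AC·r/J = 64.70·0.00990/1.51×10^-8 = 4.245×10^7 Pa.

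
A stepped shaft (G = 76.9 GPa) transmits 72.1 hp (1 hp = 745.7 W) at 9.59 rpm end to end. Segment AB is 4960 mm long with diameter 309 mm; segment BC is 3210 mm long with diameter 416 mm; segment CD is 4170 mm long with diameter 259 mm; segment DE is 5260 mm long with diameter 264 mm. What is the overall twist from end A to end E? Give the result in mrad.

18.9 mrad

ω = 2π·9.59/60 = 1.004 rad/s, so T = P/ω = 72.1×745.7 / 1.004 = 53540 N·m.
J_AB = π(0.309)⁴/32 = 8.95×10^-4 m⁴; J_BC = π(0.416)⁴/32 = 2.94×10^-3 m⁴; J_CD = π(0.259)⁴/32 = 4.42×10^-4 m⁴; J_DE = π(0.264)⁴/32 = 4.77×10^-4 m⁴.
θ = (T/G)·Σ L_i/J_i = (53540/76.9×10⁹)·(4.96/8.95×10^-4 + 3.21/2.94×10^-3 + 4.17/4.42×10^-4 + 5.26/4.77×10^-4) = 0.01887 rad.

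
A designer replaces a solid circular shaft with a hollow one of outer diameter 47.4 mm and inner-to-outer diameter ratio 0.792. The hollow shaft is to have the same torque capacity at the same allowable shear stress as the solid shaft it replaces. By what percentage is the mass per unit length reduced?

Equal τ_max and T ⇒ the solid shaft needs d_s³ = d_o³(1−k⁴), so d_s = 47.4·(1−0.792⁴)^(1/3) = 40.12 mm.
Area ratio A_h/A_s = d_o²(1−k²)/d_s² = (1−k²)/(1−k⁴)^(2/3) = 0.5202.
Mass saving = 1 − 0.5202 = 48.0 %.

48.0 %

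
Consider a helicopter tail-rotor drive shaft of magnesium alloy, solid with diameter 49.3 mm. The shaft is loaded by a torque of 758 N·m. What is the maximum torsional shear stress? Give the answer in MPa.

J = πd⁴/32 = π(0.0493)⁴/32 = 5.799×10^-7 m⁴.
τ_max = T·r/J = 758.0 × 0.0246 / 5.799×10^-7 = 3.222×10^7 Pa.

32.2 MPa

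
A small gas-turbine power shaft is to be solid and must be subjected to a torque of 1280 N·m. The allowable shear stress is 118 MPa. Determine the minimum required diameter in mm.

For a solid shaft τ_max = 16T/(πd³), so d = (16T/(π τ_allow))^(1/3) = (16·1280/(π·1.18×10^8))^(1/3) = 0.03809 m.

38.1 mm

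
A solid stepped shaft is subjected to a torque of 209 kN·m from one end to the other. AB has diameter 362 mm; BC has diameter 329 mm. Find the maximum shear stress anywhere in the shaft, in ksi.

Under the same torque, τ_max = 16T/(πd³) is largest where d is smallest — segment BC (d = 329 mm).
τ_max = 16·209000/(π·(0.329)³) = 2.989×10^7 Pa.

4.34 ksi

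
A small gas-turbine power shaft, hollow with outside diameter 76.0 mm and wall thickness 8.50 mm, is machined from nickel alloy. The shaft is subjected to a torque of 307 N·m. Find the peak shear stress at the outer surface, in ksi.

J = π(d_o⁴ − d_i⁴)/32 = π(0.0760⁴ − 0.0590⁴)/32 = 2.086×10^-6 m⁴.
τ_max = T·r/J = 307.0 × 0.0380 / 2.086×10^-6 = 5.593×10^6 Pa.

0.811 ksi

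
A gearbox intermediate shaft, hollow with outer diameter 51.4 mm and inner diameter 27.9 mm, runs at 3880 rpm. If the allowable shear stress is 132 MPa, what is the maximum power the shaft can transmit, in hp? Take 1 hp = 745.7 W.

1750 hp

J = π(d_o⁴ − d_i⁴)/32 = π(0.0514⁴ − 0.0279⁴)/32 = 6.258×10^-7 m⁴.
T_max = τ_allow·J/r = 1.32×10^8 × 6.258×10^-7 / 0.0257 = 3214 N·m.
ω = 2π·3880/60 = 406.3 rad/s, so P_max = T_max·ω = 1.306×10^6 W.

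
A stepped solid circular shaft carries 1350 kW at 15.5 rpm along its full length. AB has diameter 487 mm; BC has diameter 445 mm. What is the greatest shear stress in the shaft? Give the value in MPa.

48.1 MPa

ω = 2π·15.5/60 = 1.623 rad/s, so T = P/ω = 1350×10³ / 1.623 = 831700 N·m.
Under the same torque, τ_max = 16T/(πd³) is largest where d is smallest — segment BC (d = 445 mm).
τ_max = 16·831700/(π·(0.445)³) = 4.807×10^7 Pa.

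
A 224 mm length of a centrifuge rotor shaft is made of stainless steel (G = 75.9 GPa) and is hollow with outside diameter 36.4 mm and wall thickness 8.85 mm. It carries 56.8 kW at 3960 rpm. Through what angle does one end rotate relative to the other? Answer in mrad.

ω = 2π·3960/60 = 414.7 rad/s, so T = P/ω = 56.8×10³ / 414.7 = 137.0 N·m.
J = π(d_o⁴ − d_i⁴)/32 = π(0.0364⁴ − 0.0187⁴)/32 = 1.603×10^-7 m⁴.
θ = T·L/(G·J) = 137.0 × 0.224 / (75.9×10⁹ × 1.603×10^-7) = 2.521×10^-3 rad.

2.52 mrad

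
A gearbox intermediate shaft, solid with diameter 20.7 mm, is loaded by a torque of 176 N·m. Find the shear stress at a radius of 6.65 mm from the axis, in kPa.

J = πd⁴/32 = π(0.0207)⁴/32 = 1.803×10^-8 m⁴.
Shear stress varies linearly with radius: τ = T·r/J = 176.0 × 0.00665 / 1.803×10^-8 = 6.493×10^7 Pa.

64900 kPa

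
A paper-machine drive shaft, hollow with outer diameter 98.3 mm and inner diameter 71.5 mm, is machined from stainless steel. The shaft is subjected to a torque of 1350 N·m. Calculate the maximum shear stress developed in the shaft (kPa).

10100 kPa

J = π(d_o⁴ − d_i⁴)/32 = π(0.0983⁴ − 0.0715⁴)/32 = 6.601×10^-6 m⁴.
τ_max = T·r/J = 1350 × 0.0491 / 6.601×10^-6 = 1.005×10^7 Pa.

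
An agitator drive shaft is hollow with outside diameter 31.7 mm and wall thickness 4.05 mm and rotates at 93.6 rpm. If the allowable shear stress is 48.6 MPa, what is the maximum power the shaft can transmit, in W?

J = π(d_o⁴ − d_i⁴)/32 = π(0.0317⁴ − 0.0236⁴)/32 = 6.868×10^-8 m⁴.
T_max = τ_allow·J/r = 4.86×10^7 × 6.868×10^-8 / 0.0158 = 210.6 N·m.
ω = 2π·93.6/60 = 9.802 rad/s, so P_max = T_max·ω = 2064 W.

2060 W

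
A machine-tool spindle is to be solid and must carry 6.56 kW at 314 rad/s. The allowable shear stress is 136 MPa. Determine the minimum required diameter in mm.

ω = 314 rad/s, so T = P/ω = 6.56×10³ / 314.0 = 20.89 N·m.
For a solid shaft τ_max = 16T/(πd³), so d = (16T/(π τ_allow))^(1/3) = (16·20.89/(π·1.36×10^8))^(1/3) = 0.009214 m.

9.21 mm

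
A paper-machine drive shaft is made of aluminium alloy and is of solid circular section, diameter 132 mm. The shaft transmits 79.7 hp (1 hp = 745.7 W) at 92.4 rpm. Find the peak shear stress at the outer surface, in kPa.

13600 kPa

ω = 2π·92.4/60 = 9.676 rad/s, so T = P/ω = 79.7×745.7 / 9.676 = 6142 N·m.
J = πd⁴/32 = π(0.132)⁴/32 = 2.981×10^-5 m⁴.
τ_max = T·r/J = 6142 × 0.0660 / 2.981×10^-5 = 1.360×10^7 Pa.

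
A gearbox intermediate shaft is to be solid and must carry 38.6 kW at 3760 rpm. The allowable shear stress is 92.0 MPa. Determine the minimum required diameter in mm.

17.6 mm

ω = 2π·3760/60 = 393.7 rad/s, so T = P/ω = 38.6×10³ / 393.7 = 98.03 N·m.
For a solid shaft τ_max = 16T/(πd³), so d = (16T/(π τ_allow))^(1/3) = (16·98.03/(π·9.20×10^7))^(1/3) = 0.01757 m.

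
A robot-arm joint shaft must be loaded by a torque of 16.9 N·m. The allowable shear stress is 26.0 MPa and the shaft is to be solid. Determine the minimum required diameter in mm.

14.9 mm

For a solid shaft τ_max = 16T/(πd³), so d = (16T/(π τ_allow))^(1/3) = (16·16.90/(π·2.60×10^7))^(1/3) = 0.01490 m.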